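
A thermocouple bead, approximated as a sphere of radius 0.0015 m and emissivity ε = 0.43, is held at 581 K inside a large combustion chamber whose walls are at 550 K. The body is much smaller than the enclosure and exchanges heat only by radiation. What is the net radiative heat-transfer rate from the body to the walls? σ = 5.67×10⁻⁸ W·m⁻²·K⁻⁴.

For a small grey body in a large enclosure: P_net = εσA(T_body⁴ − T_wall⁴).
A = 4πr² = 2.827×10⁻⁵ m²; T_body⁴ − T_wall⁴ = 1.139×10¹¹ − 9.151×10¹⁰ = 2.244×10¹⁰ K⁴.
|P_net| = 0.43·5.67×10⁻⁸·2.827×10⁻⁵·2.244×10¹⁰.

P_net ≈ 0.0155 W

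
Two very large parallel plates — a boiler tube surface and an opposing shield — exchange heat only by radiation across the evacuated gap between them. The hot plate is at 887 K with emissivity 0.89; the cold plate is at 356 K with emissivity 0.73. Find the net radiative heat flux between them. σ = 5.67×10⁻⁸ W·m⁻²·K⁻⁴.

For two infinite grey parallel plates, q = σ(T₁⁴ − T₂⁴)/(1/ε₁ + 1/ε₂ − 1).
T₁⁴ − T₂⁴ = 6.190×10¹¹ − 1.606×10¹⁰ = 6.029×10¹¹ K⁴.
1/ε₁ + 1/ε₂ − 1 = 1.124 + 1.370 − 1 = 1.493.
q = 5.67×10⁻⁸ × 6.029×10¹¹ / 1.493.

q ≈ 22900 W/m²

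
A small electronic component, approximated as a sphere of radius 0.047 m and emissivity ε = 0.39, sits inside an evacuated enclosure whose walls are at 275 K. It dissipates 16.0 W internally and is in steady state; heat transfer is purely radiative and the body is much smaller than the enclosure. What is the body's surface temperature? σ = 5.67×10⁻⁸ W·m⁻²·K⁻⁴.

For a small grey body in a large enclosure, net radiated power = εσA(T⁴ − T_w⁴).
Steady state: P = εσA(T⁴ − T_w⁴) with A = 4πr² = 0.02776 m².
T⁴ = P/(εσA) + T_w⁴ = 16.0/(0.39·5.67×10⁻⁸·0.02776) + (275)⁴
    = 2.607×10¹⁰ + 5.719×10⁹ = 3.178×10¹⁰ K⁴.

T ≈ 422 K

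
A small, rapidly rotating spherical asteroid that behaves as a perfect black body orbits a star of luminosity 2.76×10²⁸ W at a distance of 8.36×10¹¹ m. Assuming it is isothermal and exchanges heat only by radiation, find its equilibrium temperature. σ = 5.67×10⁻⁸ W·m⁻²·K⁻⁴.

First find the stellar flux at distance d: S = L/(4πd²) = 2.76×10²⁸/(4π·(8.36×10¹¹)²) = 3143 W/m².
For an isothermal sphere, absorbed (1−a)S·πr² = emitted σ·4πr²·T⁴, so T⁴ = (1−a)S/(4σ).
T⁴ = 1.00·3143/(4·5.67×10⁻⁸) = 1.386×10¹⁰ K⁴.

T ≈ 343 K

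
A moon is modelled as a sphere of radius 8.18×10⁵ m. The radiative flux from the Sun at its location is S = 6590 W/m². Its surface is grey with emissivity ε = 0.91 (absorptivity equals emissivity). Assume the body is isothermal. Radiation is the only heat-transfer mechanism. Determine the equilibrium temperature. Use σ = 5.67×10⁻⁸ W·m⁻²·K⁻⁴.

T ≈ 413 K

At equilibrium, absorbed power = emitted power.
Absorbing cross-section = πr² = 2.102×10¹² m²; emitting surface = 4πr² = 8.408×10¹² m² (ratio 4).
εS·A_cross = εσ·A_surf·T⁴  ⇒  T⁴ = S/(4σ)   (ε cancels).
T⁴ = 6590/(4·5.67×10⁻⁸) = 2.906×10¹⁰ K⁴.
T = (2.906×10¹⁰)^(1/4).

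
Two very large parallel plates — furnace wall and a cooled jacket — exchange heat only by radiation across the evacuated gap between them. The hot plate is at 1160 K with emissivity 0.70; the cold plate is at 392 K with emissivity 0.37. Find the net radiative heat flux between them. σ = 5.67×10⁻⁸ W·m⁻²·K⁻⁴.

q ≈ 32400 W/m²

For two infinite grey parallel plates, q = σ(T₁⁴ − T₂⁴)/(1/ε₁ + 1/ε₂ − 1).
T₁⁴ − T₂⁴ = 1.811×10¹² − 2.361×10¹⁰ = 1.787×10¹² K⁴.
1/ε₁ + 1/ε₂ − 1 = 1.429 + 2.703 − 1 = 3.131.
q = 5.67×10⁻⁸ × 1.787×10¹² / 3.131.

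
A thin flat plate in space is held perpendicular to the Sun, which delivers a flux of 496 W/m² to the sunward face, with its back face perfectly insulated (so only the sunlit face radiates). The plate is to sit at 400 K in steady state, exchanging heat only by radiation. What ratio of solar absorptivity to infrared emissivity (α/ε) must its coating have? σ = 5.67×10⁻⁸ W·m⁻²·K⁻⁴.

α/ε ≈ 2.93

Balance: αS·A = εσ·1A·T⁴ ⇒ α/ε = σT⁴/S.
α/ε = 5.67×10⁻⁸·(400)⁴/496 = 5.67×10⁻⁸·2.560×10¹⁰/496.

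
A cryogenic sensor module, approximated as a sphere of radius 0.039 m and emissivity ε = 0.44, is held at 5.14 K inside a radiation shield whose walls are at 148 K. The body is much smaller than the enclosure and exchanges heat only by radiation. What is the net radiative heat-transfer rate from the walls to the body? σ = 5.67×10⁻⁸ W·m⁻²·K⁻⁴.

For a small grey body in a large enclosure: P_net = εσA(T_body⁴ − T_wall⁴).
A = 4πr² = 0.01911 m²; T_body⁴ − T_wall⁴ = 698.0 − 4.798×10⁸ = -4.798×10⁸ K⁴.
|P_net| = 0.44·5.67×10⁻⁸·0.01911·4.798×10⁸.

P_net ≈ 0.229 W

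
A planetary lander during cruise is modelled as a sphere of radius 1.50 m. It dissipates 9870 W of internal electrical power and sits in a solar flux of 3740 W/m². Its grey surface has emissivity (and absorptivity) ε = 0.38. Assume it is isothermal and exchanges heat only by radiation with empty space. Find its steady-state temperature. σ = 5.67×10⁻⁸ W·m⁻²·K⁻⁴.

At steady state, absorbed solar power + internal power = radiated power.
Absorbed: α·S·A_cross = 0.38·3740·7.069 = 10050 W (cross-section πr²).
Total input = 10050 + 9870 = 19920 W.
Radiated: εσ·A_surf·T⁴ with A_surf = 4πr² = 28.27 m².
T⁴ = 19920/(0.38·5.67×10⁻⁸·28.27) = 3.269×10¹⁰ K⁴.

T ≈ 425 K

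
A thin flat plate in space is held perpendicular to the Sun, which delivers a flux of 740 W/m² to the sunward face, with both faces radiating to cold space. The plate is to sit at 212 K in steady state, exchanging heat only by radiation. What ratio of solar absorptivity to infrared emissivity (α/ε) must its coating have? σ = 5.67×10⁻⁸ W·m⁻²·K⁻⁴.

α/ε ≈ 0.310

Balance: αS·A = εσ·2A·T⁴ ⇒ α/ε = 2σT⁴/S.
α/ε = 2·5.67×10⁻⁸·(212)⁴/740 = 2·5.67×10⁻⁸·2.020×10⁹/740.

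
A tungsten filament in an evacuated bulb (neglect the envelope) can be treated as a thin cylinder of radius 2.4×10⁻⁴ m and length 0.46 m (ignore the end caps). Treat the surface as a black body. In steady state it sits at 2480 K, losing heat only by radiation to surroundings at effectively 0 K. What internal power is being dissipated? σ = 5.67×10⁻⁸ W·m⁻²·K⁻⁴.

P ≈ 1490 W

Steady state: P = εσA T⁴.
A = 2πrL = 6.937×10⁻⁴ m²; T⁴ = (2480)⁴ = 3.783×10¹³ K⁴.
P = 1.0 × 5.67×10⁻⁸ × 6.937×10⁻⁴ × 3.783×10¹³.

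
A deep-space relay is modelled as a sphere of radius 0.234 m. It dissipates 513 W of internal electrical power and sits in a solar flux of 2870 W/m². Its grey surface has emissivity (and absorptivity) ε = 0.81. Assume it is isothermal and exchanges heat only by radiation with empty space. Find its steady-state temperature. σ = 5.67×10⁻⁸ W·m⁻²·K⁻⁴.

At steady state, absorbed solar power + internal power = radiated power.
Absorbed: α·S·A_cross = 0.81·2870·0.1720 = 399.9 W (cross-section πr²).
Total input = 399.9 + 513 = 912.9 W.
Radiated: εσ·A_surf·T⁴ with A_surf = 4πr² = 0.6881 m².
T⁴ = 912.9/(0.81·5.67×10⁻⁸·0.6881) = 2.889×10¹⁰ K⁴.

T ≈ 412 K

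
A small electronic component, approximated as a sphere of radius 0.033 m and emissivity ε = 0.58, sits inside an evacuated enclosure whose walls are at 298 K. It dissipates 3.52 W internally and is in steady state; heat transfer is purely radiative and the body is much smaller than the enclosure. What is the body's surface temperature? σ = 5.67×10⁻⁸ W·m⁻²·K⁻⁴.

For a small grey body in a large enclosure, net radiated power = εσA(T⁴ − T_w⁴).
Steady state: P = εσA(T⁴ − T_w⁴) with A = 4πr² = 0.01368 m².
T⁴ = P/(εσA) + T_w⁴ = 3.52/(0.58·5.67×10⁻⁸·0.01368) + (298)⁴
    = 7.822×10⁹ + 7.886×10⁹ = 1.571×10¹⁰ K⁴.

T ≈ 354 K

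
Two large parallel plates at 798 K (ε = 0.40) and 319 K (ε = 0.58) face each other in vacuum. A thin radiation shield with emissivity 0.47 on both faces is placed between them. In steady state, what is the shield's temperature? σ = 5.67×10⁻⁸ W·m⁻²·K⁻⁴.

T_s ≈ 655 K

In steady state the net flux on the hot side equals that on the cold side.
σ(T₁⁴−T_s⁴)/D₁ = σ(T_s⁴−T₂⁴)/D₂, with D₁ = 1/ε₁+1/ε_s−1 = 3.628, D₂ = 1/ε_s+1/ε₂−1 = 2.852.
Solve for T_s⁴: T_s⁴ = (D₂·T₁⁴ + D₁·T₂⁴)/(D₁+D₂) = 1.843×10¹¹ K⁴.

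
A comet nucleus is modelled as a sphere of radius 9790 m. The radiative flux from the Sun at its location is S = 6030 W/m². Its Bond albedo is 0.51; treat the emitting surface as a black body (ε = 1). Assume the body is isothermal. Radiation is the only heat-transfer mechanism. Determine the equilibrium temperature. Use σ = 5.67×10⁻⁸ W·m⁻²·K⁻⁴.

T ≈ 338 K

At equilibrium, absorbed power = emitted power.
Absorbing cross-section = πr² = 3.011×10⁸ m²; emitting surface = 4πr² = 1.204×10⁹ m² (ratio 4).
(1−a)S·A_cross = εσ·A_surf·T⁴  ⇒  T⁴ = (1−a)S/(4σ).
T⁴ = 0.490·6030/(4·5.67×10⁻⁸) = 1.303×10¹⁰ K⁴.
T = (1.303×10¹⁰)^(1/4).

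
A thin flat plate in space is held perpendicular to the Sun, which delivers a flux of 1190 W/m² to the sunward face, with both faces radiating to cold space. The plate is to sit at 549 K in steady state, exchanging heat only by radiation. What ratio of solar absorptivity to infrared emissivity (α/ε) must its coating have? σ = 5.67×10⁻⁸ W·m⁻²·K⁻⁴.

Balance: αS·A = εσ·2A·T⁴ ⇒ α/ε = 2σT⁴/S.
α/ε = 2·5.67×10⁻⁸·(549)⁴/1190 = 2·5.67×10⁻⁸·9.084×10¹⁰/1190.

α/ε ≈ 8.66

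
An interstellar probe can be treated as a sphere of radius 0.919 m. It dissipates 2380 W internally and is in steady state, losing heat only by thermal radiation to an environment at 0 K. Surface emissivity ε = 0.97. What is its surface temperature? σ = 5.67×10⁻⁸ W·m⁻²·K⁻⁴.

Steady state: internal power = radiated power, P = εσA T⁴.
Radiating area A = 4πr² = 10.61 m².
T⁴ = P/(εσA) = 2380/(0.97·5.67×10⁻⁸·10.61) = 4.077×10⁹ K⁴.
T = (4.077×10⁹)^(1/4).

T ≈ 253 K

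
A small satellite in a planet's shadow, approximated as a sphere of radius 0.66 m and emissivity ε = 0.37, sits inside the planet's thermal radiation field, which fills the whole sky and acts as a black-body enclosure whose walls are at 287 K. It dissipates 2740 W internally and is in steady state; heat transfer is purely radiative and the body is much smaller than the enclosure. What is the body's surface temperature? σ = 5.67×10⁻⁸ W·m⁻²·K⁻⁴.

T ≈ 418 K

For a small grey body in a large enclosure, net radiated power = εσA(T⁴ − T_w⁴).
Steady state: P = εσA(T⁴ − T_w⁴) with A = 4πr² = 5.474 m².
T⁴ = P/(εσA) + T_w⁴ = 2740/(0.37·5.67×10⁻⁸·5.474) + (287)⁴
    = 2.386×10¹⁰ + 6.785×10⁹ = 3.064×10¹⁰ K⁴.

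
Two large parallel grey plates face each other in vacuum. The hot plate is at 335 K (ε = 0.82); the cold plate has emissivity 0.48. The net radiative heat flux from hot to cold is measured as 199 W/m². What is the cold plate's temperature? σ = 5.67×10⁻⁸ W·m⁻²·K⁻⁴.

q = σ(T₁⁴ − T₂⁴)/(1/ε₁ + 1/ε₂ − 1); denominator = 2.303.
T₂⁴ = T₁⁴ − q·(1/ε₁+1/ε₂−1)/σ = 1.259×10¹⁰ − 199·2.303/5.67×10⁻⁸
    = 4.512×10⁹ K⁴.

T₂ ≈ 259 K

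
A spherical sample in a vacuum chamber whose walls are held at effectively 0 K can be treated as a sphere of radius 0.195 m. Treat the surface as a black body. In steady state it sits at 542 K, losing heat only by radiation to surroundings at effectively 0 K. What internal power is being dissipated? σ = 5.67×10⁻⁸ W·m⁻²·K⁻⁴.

P ≈ 2340 W

Steady state: P = εσA T⁴.
A = 4πr² = 0.4778 m²; T⁴ = (542)⁴ = 8.630×10¹⁰ K⁴.
P = 1.0 × 5.67×10⁻⁸ × 0.4778 × 8.630×10¹⁰.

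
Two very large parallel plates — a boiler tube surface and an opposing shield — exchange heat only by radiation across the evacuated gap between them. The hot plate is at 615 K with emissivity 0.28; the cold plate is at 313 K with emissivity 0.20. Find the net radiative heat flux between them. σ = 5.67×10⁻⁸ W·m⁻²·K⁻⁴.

q ≈ 999 W/m²

For two infinite grey parallel plates, q = σ(T₁⁴ − T₂⁴)/(1/ε₁ + 1/ε₂ − 1).
T₁⁴ − T₂⁴ = 1.431×10¹¹ − 9.598×10⁹ = 1.335×10¹¹ K⁴.
1/ε₁ + 1/ε₂ − 1 = 3.571 + 5.000 − 1 = 7.571.
q = 5.67×10⁻⁸ × 1.335×10¹¹ / 7.571.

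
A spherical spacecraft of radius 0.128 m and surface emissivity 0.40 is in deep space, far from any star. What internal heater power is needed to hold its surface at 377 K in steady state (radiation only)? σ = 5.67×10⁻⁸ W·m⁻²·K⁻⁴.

P = εσ·4πr²·T⁴.
4πr² = 0.2059 m²; T⁴ = 2.020×10¹⁰ K⁴.
P = 0.40·5.67×10⁻⁸·0.2059·2.020×10¹⁰.

P ≈ 94.3 W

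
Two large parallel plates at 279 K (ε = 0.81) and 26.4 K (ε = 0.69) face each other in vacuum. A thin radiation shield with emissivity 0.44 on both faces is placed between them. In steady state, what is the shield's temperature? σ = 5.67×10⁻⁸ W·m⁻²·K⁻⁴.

In steady state the net flux on the hot side equals that on the cold side.
σ(T₁⁴−T_s⁴)/D₁ = σ(T_s⁴−T₂⁴)/D₂, with D₁ = 1/ε₁+1/ε_s−1 = 2.507, D₂ = 1/ε_s+1/ε₂−1 = 2.722.
Solve for T_s⁴: T_s⁴ = (D₂·T₁⁴ + D₁·T₂⁴)/(D₁+D₂) = 3.154×10⁹ K⁴.

T_s ≈ 237 K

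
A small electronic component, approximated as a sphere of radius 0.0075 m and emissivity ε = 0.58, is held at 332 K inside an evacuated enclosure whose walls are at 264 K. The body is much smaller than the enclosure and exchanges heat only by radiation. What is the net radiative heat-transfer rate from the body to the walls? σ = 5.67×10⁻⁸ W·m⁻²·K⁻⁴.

P_net ≈ 0.170 W

For a small grey body in a large enclosure: P_net = εσA(T_body⁴ − T_wall⁴).
A = 4πr² = 7.069×10⁻⁴ m²; T_body⁴ − T_wall⁴ = 1.215×10¹⁰ − 4.858×10⁹ = 7.292×10⁹ K⁴.
|P_net| = 0.58·5.67×10⁻⁸·7.069×10⁻⁴·7.292×10⁹.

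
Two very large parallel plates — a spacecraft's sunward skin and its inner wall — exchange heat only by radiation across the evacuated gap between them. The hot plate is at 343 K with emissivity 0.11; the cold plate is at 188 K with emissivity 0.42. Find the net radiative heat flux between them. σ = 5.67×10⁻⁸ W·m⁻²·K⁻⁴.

q ≈ 68.2 W/m²

For two infinite grey parallel plates, q = σ(T₁⁴ − T₂⁴)/(1/ε₁ + 1/ε₂ − 1).
T₁⁴ − T₂⁴ = 1.384×10¹⁰ − 1.249×10⁹ = 1.259×10¹⁰ K⁴.
1/ε₁ + 1/ε₂ − 1 = 9.091 + 2.381 − 1 = 10.47.
q = 5.67×10⁻⁸ × 1.259×10¹⁰ / 10.47.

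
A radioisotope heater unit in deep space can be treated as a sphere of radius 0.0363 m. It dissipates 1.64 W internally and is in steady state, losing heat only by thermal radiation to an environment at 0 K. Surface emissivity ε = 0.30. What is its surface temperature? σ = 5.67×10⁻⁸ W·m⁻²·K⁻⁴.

Steady state: internal power = radiated power, P = εσA T⁴.
Radiating area A = 4πr² = 0.01656 m².
T⁴ = P/(εσA) = 1.64/(0.30·5.67×10⁻⁸·0.01656) = 5.823×10⁹ K⁴.
T = (5.823×10⁹)^(1/4).

T ≈ 276 K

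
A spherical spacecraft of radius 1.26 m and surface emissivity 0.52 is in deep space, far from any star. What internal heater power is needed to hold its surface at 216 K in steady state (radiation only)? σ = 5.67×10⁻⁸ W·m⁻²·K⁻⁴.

P = εσ·4πr²·T⁴.
4πr² = 19.95 m²; T⁴ = 2.177×10⁹ K⁴.
P = 0.52·5.67×10⁻⁸·19.95·2.177×10⁹.

P ≈ 1280 W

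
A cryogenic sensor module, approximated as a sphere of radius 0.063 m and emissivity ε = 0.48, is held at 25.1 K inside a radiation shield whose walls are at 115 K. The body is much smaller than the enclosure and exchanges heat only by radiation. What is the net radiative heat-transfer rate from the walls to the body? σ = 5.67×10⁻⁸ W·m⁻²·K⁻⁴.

For a small grey body in a large enclosure: P_net = εσA(T_body⁴ − T_wall⁴).
A = 4πr² = 0.04988 m²; T_body⁴ − T_wall⁴ = 3.969×10⁵ − 1.749×10⁸ = -1.745×10⁸ K⁴.
|P_net| = 0.48·5.67×10⁻⁸·0.04988·1.745×10⁸.

P_net ≈ 0.237 W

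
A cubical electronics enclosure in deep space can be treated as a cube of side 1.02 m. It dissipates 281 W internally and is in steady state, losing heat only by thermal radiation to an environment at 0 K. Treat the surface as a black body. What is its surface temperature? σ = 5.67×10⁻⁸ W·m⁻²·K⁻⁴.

Steady state: internal power = radiated power, P = εσA T⁴.
Radiating area A = 6L² = 6.242 m².
T⁴ = P/(εσA) = 281/(1.0·5.67×10⁻⁸·6.242) = 7.939×10⁸ K⁴.
T = (7.939×10⁸)^(1/4).

T ≈ 168 K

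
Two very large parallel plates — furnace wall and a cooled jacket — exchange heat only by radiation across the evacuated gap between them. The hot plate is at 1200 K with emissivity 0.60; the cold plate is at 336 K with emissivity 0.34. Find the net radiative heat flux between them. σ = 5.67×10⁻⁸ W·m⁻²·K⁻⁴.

q ≈ 32400 W/m²

For two infinite grey parallel plates, q = σ(T₁⁴ − T₂⁴)/(1/ε₁ + 1/ε₂ − 1).
T₁⁴ − T₂⁴ = 2.074×10¹² − 1.275×10¹⁰ = 2.061×10¹² K⁴.
1/ε₁ + 1/ε₂ − 1 = 1.667 + 2.941 − 1 = 3.608.
q = 5.67×10⁻⁸ × 2.061×10¹² / 3.608.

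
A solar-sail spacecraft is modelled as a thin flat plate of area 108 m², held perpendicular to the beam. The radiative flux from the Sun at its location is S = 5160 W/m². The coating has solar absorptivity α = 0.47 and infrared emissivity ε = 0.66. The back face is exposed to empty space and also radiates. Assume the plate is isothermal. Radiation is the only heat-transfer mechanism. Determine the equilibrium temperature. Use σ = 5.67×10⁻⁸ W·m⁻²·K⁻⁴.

T ≈ 424 K

At equilibrium, absorbed power = emitted power.
Absorbing cross-section = A = 108.0 m²; emitting surface = 2A = 216.0 m² (ratio 2).
αS·A_cross = εσ·A_surf·T⁴  ⇒  T⁴ = αS/(ε·2σ).
T⁴ = 0.470·5160/(0.66·2·5.67×10⁻⁸) = 3.240×10¹⁰ K⁴.
T = (3.240×10¹⁰)^(1/4).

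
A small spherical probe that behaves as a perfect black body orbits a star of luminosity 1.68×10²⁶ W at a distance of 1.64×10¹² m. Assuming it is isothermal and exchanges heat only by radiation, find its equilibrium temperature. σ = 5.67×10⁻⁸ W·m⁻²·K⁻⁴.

T ≈ 68.4 K

First find the stellar flux at distance d: S = L/(4πd²) = 1.68×10²⁶/(4π·(1.64×10¹²)²) = 4.971 W/m².
For an isothermal sphere, absorbed (1−a)S·πr² = emitted σ·4πr²·T⁴, so T⁴ = (1−a)S/(4σ).
T⁴ = 1.00·4.971/(4·5.67×10⁻⁸) = 2.192×10⁷ K⁴.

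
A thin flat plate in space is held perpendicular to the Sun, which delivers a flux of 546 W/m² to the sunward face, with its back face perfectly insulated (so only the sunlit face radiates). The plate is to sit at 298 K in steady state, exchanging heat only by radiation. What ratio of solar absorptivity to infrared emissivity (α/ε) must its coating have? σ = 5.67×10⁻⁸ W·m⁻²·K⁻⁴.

α/ε ≈ 0.819

Balance: αS·A = εσ·1A·T⁴ ⇒ α/ε = σT⁴/S.
α/ε = 5.67×10⁻⁸·(298)⁴/546 = 5.67×10⁻⁸·7.886×10⁹/546.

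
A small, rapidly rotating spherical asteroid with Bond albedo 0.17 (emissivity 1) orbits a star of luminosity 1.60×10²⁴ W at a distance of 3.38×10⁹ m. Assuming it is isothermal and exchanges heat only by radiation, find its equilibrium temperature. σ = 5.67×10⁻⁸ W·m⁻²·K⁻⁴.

First find the stellar flux at distance d: S = L/(4πd²) = 1.60×10²⁴/(4π·(3.38×10⁹)²) = 11140 W/m².
For an isothermal sphere, absorbed (1−a)S·πr² = emitted σ·4πr²·T⁴, so T⁴ = (1−a)S/(4σ).
T⁴ = 0.830·11140/(4·5.67×10⁻⁸) = 4.079×10¹⁰ K⁴.

T ≈ 449 K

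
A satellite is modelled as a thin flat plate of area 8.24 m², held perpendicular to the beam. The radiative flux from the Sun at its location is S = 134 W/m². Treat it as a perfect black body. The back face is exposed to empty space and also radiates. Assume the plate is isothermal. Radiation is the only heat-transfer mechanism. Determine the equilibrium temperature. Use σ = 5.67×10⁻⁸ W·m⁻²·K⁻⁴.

T ≈ 185 K

At equilibrium, absorbed power = emitted power.
Absorbing cross-section = A = 8.240 m²; emitting surface = 2A = 16.48 m² (ratio 2).
S·A_cross = εσ·A_surf·T⁴  ⇒  T⁴ = S/(2σ).
T⁴ = 1.00·134/(2·5.67×10⁻⁸) = 1.182×10⁹ K⁴.
T = (1.182×10⁹)^(1/4).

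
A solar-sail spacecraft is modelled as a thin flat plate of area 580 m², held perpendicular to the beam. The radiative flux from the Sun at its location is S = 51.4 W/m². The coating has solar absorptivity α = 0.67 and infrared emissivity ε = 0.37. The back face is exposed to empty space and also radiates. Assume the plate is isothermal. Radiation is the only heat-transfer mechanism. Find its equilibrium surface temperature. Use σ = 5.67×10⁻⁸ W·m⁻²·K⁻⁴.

T ≈ 169 K

At equilibrium, absorbed power = emitted power.
Absorbing cross-section = A = 580.0 m²; emitting surface = 2A = 1160 m² (ratio 2).
αS·A_cross = εσ·A_surf·T⁴  ⇒  T⁴ = αS/(ε·2σ).
T⁴ = 0.670·51.4/(0.37·2·5.67×10⁻⁸) = 8.208×10⁸ K⁴.
T = (8.208×10⁸)^(1/4).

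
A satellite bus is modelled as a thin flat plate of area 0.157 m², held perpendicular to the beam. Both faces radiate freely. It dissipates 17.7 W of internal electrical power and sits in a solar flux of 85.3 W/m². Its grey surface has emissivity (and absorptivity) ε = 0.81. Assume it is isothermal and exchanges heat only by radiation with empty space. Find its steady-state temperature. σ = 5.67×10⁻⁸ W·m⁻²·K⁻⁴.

T ≈ 211 K

At steady state, absorbed solar power + internal power = radiated power.
Absorbed: α·S·A_cross = 0.81·85.3·0.1570 = 10.85 W (cross-section A).
Total input = 10.85 + 17.7 = 28.55 W.
Radiated: εσ·A_surf·T⁴ with A_surf = 2A = 0.3140 m².
T⁴ = 28.55/(0.81·5.67×10⁻⁸·0.3140) = 1.980×10⁹ K⁴.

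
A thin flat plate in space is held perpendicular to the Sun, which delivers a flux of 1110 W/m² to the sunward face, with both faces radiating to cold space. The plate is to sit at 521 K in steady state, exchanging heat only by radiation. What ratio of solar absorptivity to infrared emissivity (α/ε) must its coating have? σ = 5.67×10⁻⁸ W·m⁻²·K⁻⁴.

Balance: αS·A = εσ·2A·T⁴ ⇒ α/ε = 2σT⁴/S.
α/ε = 2·5.67×10⁻⁸·(521)⁴/1110 = 2·5.67×10⁻⁸·7.368×10¹⁰/1110.

α/ε ≈ 7.53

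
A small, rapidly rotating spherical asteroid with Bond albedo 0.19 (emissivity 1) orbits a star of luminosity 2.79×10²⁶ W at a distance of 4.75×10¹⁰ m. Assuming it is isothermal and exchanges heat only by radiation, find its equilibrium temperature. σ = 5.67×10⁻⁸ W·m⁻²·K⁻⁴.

T ≈ 433 K

First find the stellar flux at distance d: S = L/(4πd²) = 2.79×10²⁶/(4π·(4.75×10¹⁰)²) = 9840 W/m².
For an isothermal sphere, absorbed (1−a)S·πr² = emitted σ·4πr²·T⁴, so T⁴ = (1−a)S/(4σ).
T⁴ = 0.810·9840/(4·5.67×10⁻⁸) = 3.514×10¹⁰ K⁴.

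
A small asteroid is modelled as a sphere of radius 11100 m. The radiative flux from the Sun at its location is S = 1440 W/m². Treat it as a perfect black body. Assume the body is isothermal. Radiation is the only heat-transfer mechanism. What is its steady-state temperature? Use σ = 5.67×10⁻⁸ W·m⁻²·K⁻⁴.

At equilibrium, absorbed power = emitted power.
Absorbing cross-section = πr² = 3.871×10⁸ m²; emitting surface = 4πr² = 1.548×10⁹ m² (ratio 4).
S·A_cross = εσ·A_surf·T⁴  ⇒  T⁴ = S/(4σ).
T⁴ = 1.00·1440/(4·5.67×10⁻⁸) = 6.349×10⁹ K⁴.
T = (6.349×10⁹)^(1/4).

T ≈ 282 K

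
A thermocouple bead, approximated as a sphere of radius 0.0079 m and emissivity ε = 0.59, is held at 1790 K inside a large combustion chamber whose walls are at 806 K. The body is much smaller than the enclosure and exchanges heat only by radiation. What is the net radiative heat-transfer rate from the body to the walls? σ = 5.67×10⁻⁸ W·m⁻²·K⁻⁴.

P_net ≈ 258 W

For a small grey body in a large enclosure: P_net = εσA(T_body⁴ − T_wall⁴).
A = 4πr² = 7.843×10⁻⁴ m²; T_body⁴ − T_wall⁴ = 1.027×10¹³ − 4.220×10¹¹ = 9.844×10¹² K⁴.
|P_net| = 0.59·5.67×10⁻⁸·7.843×10⁻⁴·9.844×10¹².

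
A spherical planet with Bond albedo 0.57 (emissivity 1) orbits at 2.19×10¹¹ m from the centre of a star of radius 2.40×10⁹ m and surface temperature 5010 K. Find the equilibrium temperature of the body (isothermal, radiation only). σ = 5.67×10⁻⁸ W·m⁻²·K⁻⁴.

The star's surface emits σT_*⁴; at distance d the flux is S = σT_*⁴(R_*/d)².
S = 5.67×10⁻⁸·(5010)⁴·(2.40×10⁹/2.19×10¹¹)² = 4290 W/m².
For an isothermal sphere T⁴ = (1−a)S/(4σ) = 8.134×10⁹ K⁴.

T ≈ 300 K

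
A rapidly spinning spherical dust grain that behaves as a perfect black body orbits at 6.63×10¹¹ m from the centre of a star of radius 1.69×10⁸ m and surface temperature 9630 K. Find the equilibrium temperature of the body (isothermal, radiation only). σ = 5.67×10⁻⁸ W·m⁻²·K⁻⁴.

The star's surface emits σT_*⁴; at distance d the flux is S = σT_*⁴(R_*/d)².
S = 5.67×10⁻⁸·(9630)⁴·(1.69×10⁸/6.63×10¹¹)² = 31.68 W/m².
For an isothermal sphere T⁴ = (1−a)S/(4σ) = 1.397×10⁸ K⁴.

T ≈ 109 K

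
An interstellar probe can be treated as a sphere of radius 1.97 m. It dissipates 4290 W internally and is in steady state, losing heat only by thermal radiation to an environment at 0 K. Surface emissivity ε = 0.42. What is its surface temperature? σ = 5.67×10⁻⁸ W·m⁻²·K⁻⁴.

T ≈ 247 K

Steady state: internal power = radiated power, P = εσA T⁴.
Radiating area A = 4πr² = 48.77 m².
T⁴ = P/(εσA) = 4290/(0.42·5.67×10⁻⁸·48.77) = 3.694×10⁹ K⁴.
T = (3.694×10⁹)^(1/4).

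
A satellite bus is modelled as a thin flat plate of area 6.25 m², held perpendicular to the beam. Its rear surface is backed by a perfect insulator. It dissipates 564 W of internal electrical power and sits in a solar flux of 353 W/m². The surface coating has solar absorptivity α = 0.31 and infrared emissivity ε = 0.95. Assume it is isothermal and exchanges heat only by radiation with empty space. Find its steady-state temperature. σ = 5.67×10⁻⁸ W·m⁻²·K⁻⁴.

At steady state, absorbed solar power + internal power = radiated power.
Absorbed: α·S·A_cross = 0.31·353·6.250 = 683.9 W (cross-section A).
Total input = 683.9 + 564 = 1248 W.
Radiated: εσ·A_surf·T⁴ with A_surf = A = 6.250 m².
T⁴ = 1248/(0.95·5.67×10⁻⁸·6.250) = 3.707×10⁹ K⁴.

T ≈ 247 K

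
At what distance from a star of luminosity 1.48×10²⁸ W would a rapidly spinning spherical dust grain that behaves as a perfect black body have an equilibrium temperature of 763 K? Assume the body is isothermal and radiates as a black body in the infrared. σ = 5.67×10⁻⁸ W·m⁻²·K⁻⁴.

For an isothermal black-emitting sphere, (1−a)S·πr² = σ·4πr²·T⁴ ⇒ S = 4σT⁴/(1−a).
S = 4·5.67×10⁻⁸·(763)⁴/1.00 = 76870 W/m².
Flux falls as S = L/(4πd²), so d = √(L/(4πS)) = √(1.48×10²⁸/(4π·76870)).

d ≈ 1.24×10¹¹ m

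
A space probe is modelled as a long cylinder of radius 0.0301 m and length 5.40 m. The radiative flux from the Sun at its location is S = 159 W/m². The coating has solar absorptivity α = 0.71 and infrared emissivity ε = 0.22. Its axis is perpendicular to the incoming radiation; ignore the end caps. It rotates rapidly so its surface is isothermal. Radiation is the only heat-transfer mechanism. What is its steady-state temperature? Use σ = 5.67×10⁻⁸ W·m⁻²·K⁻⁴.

At equilibrium, absorbed power = emitted power.
Absorbing cross-section = 2rL = 0.3251 m²; emitting surface = 2πrL = 1.021 m² (ratio π).
αS·A_cross = εσ·A_surf·T⁴  ⇒  T⁴ = αS/(ε·πσ).
T⁴ = 0.710·159/(0.22·π·5.67×10⁻⁸) = 2.881×10⁹ K⁴.
T = (2.881×10⁹)^(1/4).

T ≈ 232 K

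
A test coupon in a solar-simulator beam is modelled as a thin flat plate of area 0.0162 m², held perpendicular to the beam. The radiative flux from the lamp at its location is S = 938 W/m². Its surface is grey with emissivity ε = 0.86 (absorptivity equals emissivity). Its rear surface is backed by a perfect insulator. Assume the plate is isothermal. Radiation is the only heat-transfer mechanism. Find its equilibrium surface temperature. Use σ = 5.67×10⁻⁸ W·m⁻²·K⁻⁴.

At equilibrium, absorbed power = emitted power.
Absorbing cross-section = A = 0.01620 m²; emitting surface = A = 0.01620 m² (ratio 1).
εS·A_cross = εσ·A_surf·T⁴  ⇒  T⁴ = S/(1σ)   (ε cancels).
T⁴ = 938/(1·5.67×10⁻⁸) = 1.654×10¹⁰ K⁴.
T = (1.654×10¹⁰)^(1/4).

T ≈ 359 K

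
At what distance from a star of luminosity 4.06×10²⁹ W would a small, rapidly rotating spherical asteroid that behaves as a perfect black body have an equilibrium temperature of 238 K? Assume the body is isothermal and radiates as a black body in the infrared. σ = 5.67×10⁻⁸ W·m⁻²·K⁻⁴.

d ≈ 6.66×10¹² m

For an isothermal black-emitting sphere, (1−a)S·πr² = σ·4πr²·T⁴ ⇒ S = 4σT⁴/(1−a).
S = 4·5.67×10⁻⁸·(238)⁴/1.00 = 727.7 W/m².
Flux falls as S = L/(4πd²), so d = √(L/(4πS)) = √(4.06×10²⁹/(4π·727.7)).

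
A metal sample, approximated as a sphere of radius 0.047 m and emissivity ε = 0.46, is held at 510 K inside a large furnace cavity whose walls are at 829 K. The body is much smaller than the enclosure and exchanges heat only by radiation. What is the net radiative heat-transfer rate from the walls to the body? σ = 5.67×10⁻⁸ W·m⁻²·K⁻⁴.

P_net ≈ 293 W

For a small grey body in a large enclosure: P_net = εσA(T_body⁴ − T_wall⁴).
A = 4πr² = 0.02776 m²; T_body⁴ − T_wall⁴ = 6.765×10¹⁰ − 4.723×10¹¹ = -4.046×10¹¹ K⁴.
|P_net| = 0.46·5.67×10⁻⁸·0.02776·4.046×10¹¹.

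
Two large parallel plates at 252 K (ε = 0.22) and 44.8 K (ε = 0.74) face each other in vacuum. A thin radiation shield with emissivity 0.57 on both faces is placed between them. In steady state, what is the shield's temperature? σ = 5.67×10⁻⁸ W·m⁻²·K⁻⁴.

In steady state the net flux on the hot side equals that on the cold side.
σ(T₁⁴−T_s⁴)/D₁ = σ(T_s⁴−T₂⁴)/D₂, with D₁ = 1/ε₁+1/ε_s−1 = 5.300, D₂ = 1/ε_s+1/ε₂−1 = 2.106.
Solve for T_s⁴: T_s⁴ = (D₂·T₁⁴ + D₁·T₂⁴)/(D₁+D₂) = 1.150×10⁹ K⁴.

T_s ≈ 184 K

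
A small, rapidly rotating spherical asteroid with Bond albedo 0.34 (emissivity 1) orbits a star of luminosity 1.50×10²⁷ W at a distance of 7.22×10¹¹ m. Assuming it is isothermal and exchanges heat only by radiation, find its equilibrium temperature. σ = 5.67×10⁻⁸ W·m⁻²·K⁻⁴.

First find the stellar flux at distance d: S = L/(4πd²) = 1.50×10²⁷/(4π·(7.22×10¹¹)²) = 229.0 W/m².
For an isothermal sphere, absorbed (1−a)S·πr² = emitted σ·4πr²·T⁴, so T⁴ = (1−a)S/(4σ).
T⁴ = 0.660·229.0/(4·5.67×10⁻⁸) = 6.664×10⁸ K⁴.

T ≈ 161 K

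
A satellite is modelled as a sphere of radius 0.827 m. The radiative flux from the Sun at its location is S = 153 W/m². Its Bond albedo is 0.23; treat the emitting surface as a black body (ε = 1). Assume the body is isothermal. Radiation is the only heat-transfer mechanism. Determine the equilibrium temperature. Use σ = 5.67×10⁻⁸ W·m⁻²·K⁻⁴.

At equilibrium, absorbed power = emitted power.
Absorbing cross-section = πr² = 2.149 m²; emitting surface = 4πr² = 8.595 m² (ratio 4).
(1−a)S·A_cross = εσ·A_surf·T⁴  ⇒  T⁴ = (1−a)S/(4σ).
T⁴ = 0.770·153/(4·5.67×10⁻⁸) = 5.194×10⁸ K⁴.
T = (5.194×10⁸)^(1/4).

T ≈ 151 K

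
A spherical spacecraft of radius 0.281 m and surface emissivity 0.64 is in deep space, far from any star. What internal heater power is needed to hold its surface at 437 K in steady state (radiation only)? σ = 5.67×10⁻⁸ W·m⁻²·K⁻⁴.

P ≈ 1310 W

P = εσ·4πr²·T⁴.
4πr² = 0.9923 m²; T⁴ = 3.647×10¹⁰ K⁴.
P = 0.64·5.67×10⁻⁸·0.9923·3.647×10¹⁰.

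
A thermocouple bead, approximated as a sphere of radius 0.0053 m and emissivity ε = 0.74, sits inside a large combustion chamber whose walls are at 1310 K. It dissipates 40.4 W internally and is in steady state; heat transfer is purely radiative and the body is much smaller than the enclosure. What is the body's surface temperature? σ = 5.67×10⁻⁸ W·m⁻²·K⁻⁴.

For a small grey body in a large enclosure, net radiated power = εσA(T⁴ − T_w⁴).
Steady state: P = εσA(T⁴ − T_w⁴) with A = 4πr² = 3.530×10⁻⁴ m².
T⁴ = P/(εσA) + T_w⁴ = 40.4/(0.74·5.67×10⁻⁸·3.530×10⁻⁴) + (1310)⁴
    = 2.728×10¹² + 2.945×10¹² = 5.673×10¹² K⁴.

T ≈ 1540 K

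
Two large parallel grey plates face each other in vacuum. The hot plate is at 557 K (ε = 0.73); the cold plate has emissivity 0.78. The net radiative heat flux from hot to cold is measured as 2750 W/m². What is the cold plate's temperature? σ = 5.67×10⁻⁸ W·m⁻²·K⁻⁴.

q = σ(T₁⁴ − T₂⁴)/(1/ε₁ + 1/ε₂ − 1); denominator = 1.652.
T₂⁴ = T₁⁴ − q·(1/ε₁+1/ε₂−1)/σ = 9.625×10¹⁰ − 2750·1.652/5.67×10⁻⁸
    = 1.614×10¹⁰ K⁴.

T₂ ≈ 356 K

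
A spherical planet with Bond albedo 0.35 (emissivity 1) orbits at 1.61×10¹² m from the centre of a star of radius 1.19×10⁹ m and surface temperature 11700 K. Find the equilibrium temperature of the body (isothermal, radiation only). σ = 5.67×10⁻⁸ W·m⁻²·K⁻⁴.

The star's surface emits σT_*⁴; at distance d the flux is S = σT_*⁴(R_*/d)².
S = 5.67×10⁻⁸·(11700)⁴·(1.19×10⁹/1.61×10¹²)² = 580.5 W/m².
For an isothermal sphere T⁴ = (1−a)S/(4σ) = 1.664×10⁹ K⁴.

T ≈ 202 K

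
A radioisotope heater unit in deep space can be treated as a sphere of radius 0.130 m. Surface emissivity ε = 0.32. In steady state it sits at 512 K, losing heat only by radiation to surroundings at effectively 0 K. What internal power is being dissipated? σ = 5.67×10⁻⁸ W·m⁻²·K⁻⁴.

Steady state: P = εσA T⁴.
A = 4πr² = 0.2124 m²; T⁴ = (512)⁴ = 6.872×10¹⁰ K⁴.
P = 0.32 × 5.67×10⁻⁸ × 0.2124 × 6.872×10¹⁰.

P ≈ 265 W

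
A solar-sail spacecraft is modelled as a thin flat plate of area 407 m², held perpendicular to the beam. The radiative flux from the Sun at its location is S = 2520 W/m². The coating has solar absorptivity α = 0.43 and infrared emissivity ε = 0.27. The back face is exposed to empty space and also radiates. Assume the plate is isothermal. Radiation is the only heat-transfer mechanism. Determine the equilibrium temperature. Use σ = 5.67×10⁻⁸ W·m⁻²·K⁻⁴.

T ≈ 434 K

At equilibrium, absorbed power = emitted power.
Absorbing cross-section = A = 407.0 m²; emitting surface = 2A = 814.0 m² (ratio 2).
αS·A_cross = εσ·A_surf·T⁴  ⇒  T⁴ = αS/(ε·2σ).
T⁴ = 0.430·2520/(0.27·2·5.67×10⁻⁸) = 3.539×10¹⁰ K⁴.
T = (3.539×10¹⁰)^(1/4).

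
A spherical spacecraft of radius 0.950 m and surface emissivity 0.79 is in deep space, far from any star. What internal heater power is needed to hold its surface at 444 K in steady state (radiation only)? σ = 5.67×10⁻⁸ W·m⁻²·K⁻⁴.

P = εσ·4πr²·T⁴.
4πr² = 11.34 m²; T⁴ = 3.886×10¹⁰ K⁴.
P = 0.79·5.67×10⁻⁸·11.34·3.886×10¹⁰.

P ≈ 19700 W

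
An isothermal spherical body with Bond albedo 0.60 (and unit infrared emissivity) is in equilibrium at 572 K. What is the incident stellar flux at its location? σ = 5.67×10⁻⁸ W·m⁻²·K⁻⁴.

S ≈ 60700 W/m²

(1−a)S·πr² = σ·4πr²·T⁴ ⇒ S = 4σT⁴/(1−a).
S = 4·5.67×10⁻⁸·1.070×10¹¹/0.400.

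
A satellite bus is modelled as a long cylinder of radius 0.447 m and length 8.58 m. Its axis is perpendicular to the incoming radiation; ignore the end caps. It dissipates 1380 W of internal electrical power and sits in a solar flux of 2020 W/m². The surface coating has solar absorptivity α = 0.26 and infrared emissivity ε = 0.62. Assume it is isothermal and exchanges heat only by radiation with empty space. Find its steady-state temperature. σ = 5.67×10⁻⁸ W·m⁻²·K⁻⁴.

At steady state, absorbed solar power + internal power = radiated power.
Absorbed: α·S·A_cross = 0.26·2020·7.671 = 4029 W (cross-section 2rL).
Total input = 4029 + 1380 = 5409 W.
Radiated: εσ·A_surf·T⁴ with A_surf = 2πrL = 24.10 m².
T⁴ = 5409/(0.62·5.67×10⁻⁸·24.10) = 6.385×10⁹ K⁴.

T ≈ 283 K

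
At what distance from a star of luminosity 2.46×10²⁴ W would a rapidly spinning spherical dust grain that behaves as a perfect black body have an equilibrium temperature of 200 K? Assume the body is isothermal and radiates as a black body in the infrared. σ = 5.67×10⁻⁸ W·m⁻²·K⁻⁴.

For an isothermal black-emitting sphere, (1−a)S·πr² = σ·4πr²·T⁴ ⇒ S = 4σT⁴/(1−a).
S = 4·5.67×10⁻⁸·(200)⁴/1.00 = 362.9 W/m².
Flux falls as S = L/(4πd²), so d = √(L/(4πS)) = √(2.46×10²⁴/(4π·362.9)).

d ≈ 2.32×10¹⁰ m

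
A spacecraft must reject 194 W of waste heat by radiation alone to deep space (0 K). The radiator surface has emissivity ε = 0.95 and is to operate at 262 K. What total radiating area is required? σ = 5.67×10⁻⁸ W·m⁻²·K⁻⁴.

A ≈ 0.764 m²

P = εσA T⁴ ⇒ A = P/(εσT⁴).
T⁴ = 4.712×10⁹ K⁴.
A = 194/(0.95 × 5.67×10⁻⁸ × 4.712×10⁹).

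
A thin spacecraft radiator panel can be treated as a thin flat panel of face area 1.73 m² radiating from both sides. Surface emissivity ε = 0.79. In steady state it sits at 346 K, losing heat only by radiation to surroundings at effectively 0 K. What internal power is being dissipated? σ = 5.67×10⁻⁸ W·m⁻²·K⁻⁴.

Steady state: P = εσA T⁴.
A = 2·1.73 = 3.460 m²; T⁴ = (346)⁴ = 1.433×10¹⁰ K⁴.
P = 0.79 × 5.67×10⁻⁸ × 3.460 × 1.433×10¹⁰.

P ≈ 2220 W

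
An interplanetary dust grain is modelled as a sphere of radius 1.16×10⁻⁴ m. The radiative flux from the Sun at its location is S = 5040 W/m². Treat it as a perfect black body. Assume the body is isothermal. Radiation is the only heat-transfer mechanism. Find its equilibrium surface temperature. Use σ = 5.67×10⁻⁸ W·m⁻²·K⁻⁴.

At equilibrium, absorbed power = emitted power.
Absorbing cross-section = πr² = 4.227×10⁻⁸ m²; emitting surface = 4πr² = 1.691×10⁻⁷ m² (ratio 4).
S·A_cross = εσ·A_surf·T⁴  ⇒  T⁴ = S/(4σ).
T⁴ = 1.00·5040/(4·5.67×10⁻⁸) = 2.222×10¹⁰ K⁴.
T = (2.222×10¹⁰)^(1/4).

T ≈ 386 K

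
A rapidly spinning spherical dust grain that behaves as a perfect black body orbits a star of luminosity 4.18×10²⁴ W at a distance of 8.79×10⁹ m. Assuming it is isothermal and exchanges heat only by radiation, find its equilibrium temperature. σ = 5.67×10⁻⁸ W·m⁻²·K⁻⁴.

T ≈ 371 K

First find the stellar flux at distance d: S = L/(4πd²) = 4.18×10²⁴/(4π·(8.79×10⁹)²) = 4305 W/m².
For an isothermal sphere, absorbed (1−a)S·πr² = emitted σ·4πr²·T⁴, so T⁴ = (1−a)S/(4σ).
T⁴ = 1.00·4305/(4·5.67×10⁻⁸) = 1.898×10¹⁰ K⁴.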